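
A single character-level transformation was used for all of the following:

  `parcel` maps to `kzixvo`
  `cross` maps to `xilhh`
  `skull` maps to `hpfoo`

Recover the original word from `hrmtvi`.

singer

Each pair mirrors across the alphabet (p↔k, a↔z, r↔i): positions sum to 25. Each letter is replaced by its mirror in the alphabet: a↔z, b↔y, c↔x, and so on (the Atbash cipher).
Decoding hrmtvi: h↔s, r↔i, m↔n, t↔g, v↔e, i↔r.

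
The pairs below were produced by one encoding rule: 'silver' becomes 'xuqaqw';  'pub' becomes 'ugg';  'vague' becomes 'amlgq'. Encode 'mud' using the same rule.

Vowels shift forward by 12 and consonants shift forward by 5.
For mud: m(cons)+5=r, u(vowel)+12=g, d(cons)+5=i.

rgi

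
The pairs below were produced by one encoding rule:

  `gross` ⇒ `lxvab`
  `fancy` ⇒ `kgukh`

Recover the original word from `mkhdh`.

The shift increases by 1 at each position, starting from +5: 5, 6, 7, ….
Undoing it on mkhdh: m−5=h, k−6=e, h−7=a, d−8=v, h−9=y.

heavy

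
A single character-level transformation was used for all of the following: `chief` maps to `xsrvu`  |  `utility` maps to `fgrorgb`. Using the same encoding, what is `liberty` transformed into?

oryvigb

Each pair mirrors across the alphabet (c↔x, h↔s, i↔r): positions sum to 25. This is the alphabet-reversal cipher (Atbash): a becomes z, b becomes y, etc.
Applying it to liberty: l↔o, i↔r, b↔y, e↔v, r↔i, t↔g, y↔b.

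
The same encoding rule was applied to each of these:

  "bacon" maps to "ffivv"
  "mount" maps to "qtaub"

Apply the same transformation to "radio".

vfjpw

In bacon: b→f is +4, a→f is +5, c→i is +6, o→v is +7 — the shift increases by 1 each position. Each letter shifts forward by (position + 4), i.e. 4, 5, 6, … — the shift grows by one for each successive letter.
Applying it to radio: r+4=v, a+5=f, d+6=j, i+7=p, o+8=w.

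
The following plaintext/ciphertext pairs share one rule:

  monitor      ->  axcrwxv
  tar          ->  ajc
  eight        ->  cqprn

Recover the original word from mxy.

pod

The word is reversed, then every letter is shifted forward by 9.
Decoding mxy: shift back: m−9=d, x−9=o, y−9=p → dop; then reverse → pod.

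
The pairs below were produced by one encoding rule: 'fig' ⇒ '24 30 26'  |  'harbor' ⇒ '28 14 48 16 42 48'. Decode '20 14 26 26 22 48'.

dagger

The formula is n = 2×(alphabet index, a=1) + 12.
Reversing it on 20 14 26 26 22 48: 20→(20−12)÷2=4=d, 14→(14−12)÷2=1=a, 26→(26−12)÷2=7=g, 26→(26−12)÷2=7=g, 22→(22−12)÷2=5=e, 48→(48−12)÷2=18=r.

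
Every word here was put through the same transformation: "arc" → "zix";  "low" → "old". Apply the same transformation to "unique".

fmrjfv

Each pair mirrors across the alphabet (a↔z, r↔i, c↔x): positions sum to 25. This is the alphabet-reversal cipher (Atbash): a becomes z, b becomes y, etc.
On unique: u↔f, n↔m, i↔r, q↔j, u↔f, e↔v.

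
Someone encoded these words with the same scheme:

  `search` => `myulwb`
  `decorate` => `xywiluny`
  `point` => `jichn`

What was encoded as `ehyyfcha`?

kneeling

Compare letters: s→m is +20, e→y is +20, a→u is +20 — a constant shift. Each letter is shifted forward by 20 in the alphabet (a Caesar shift of +20).
Undoing it on ehyyfcha: e−20=k, h−20=n, y−20=e, y−20=e, f−20=l, c−20=i, h−20=n, a−20=g.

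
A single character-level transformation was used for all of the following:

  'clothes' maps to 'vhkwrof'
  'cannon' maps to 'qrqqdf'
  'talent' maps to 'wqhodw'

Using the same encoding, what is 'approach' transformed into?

kfdrussd

Read the word backwards and shift each letter +3.
For approach: reverse → hcaorppa; then shift: h+3=k, c+3=f, a+3=d, o+3=r, r+3=u, p+3=s, p+3=s, a+3=d.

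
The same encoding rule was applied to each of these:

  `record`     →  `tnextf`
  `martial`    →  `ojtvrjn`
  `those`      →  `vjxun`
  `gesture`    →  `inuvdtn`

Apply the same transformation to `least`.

nnjuv

Two shifts are in play — +9 for a/e/i/o/u, +2 for every other letter.
Applying it to least: l(cons)+2=n, e(vowel)+9=n, a(vowel)+9=j, s(cons)+2=u, t(cons)+2=v.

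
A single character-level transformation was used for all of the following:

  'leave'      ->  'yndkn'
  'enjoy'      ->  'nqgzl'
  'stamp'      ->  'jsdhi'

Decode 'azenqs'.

rodent

l(11)→y(24) and e(4)→n(13) fit y≡9x+3 (mod 26); the inverse of 9 mod 26 is 3. Each letter's alphabet position (a=0..z=25) is mapped through 9·x+3 mod 26 — an affine cipher.
Decoding azenqs: a(0)→3·(0−3)≡17=r; z(25)→3·(25−3)≡14=o; e(4)→3·(4−3)≡3=d; n(13)→3·(13−3)≡4=e; q(16)→3·(16−3)≡13=n; s(18)→3·(18−3)≡19=t (all mod 26).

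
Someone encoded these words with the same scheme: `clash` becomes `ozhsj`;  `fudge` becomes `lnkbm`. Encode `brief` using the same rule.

mlpyi

The output letters match the input read backwards, each shifted +7: clash reversed is hsalc. Two steps: reverse the string, then apply a Caesar shift of +7.
For brief: reverse → feirb; then shift: f+7=m, e+7=l, i+7=p, r+7=y, b+7=i.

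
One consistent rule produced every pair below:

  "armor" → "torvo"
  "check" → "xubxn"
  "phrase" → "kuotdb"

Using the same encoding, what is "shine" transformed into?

dujgb

Treating letters as 0–25, the rule is x ↦ 15x + 19 (mod 26).
On shine: s(18)→15·18+19≡3=d; h(7)→15·7+19≡20=u; i(8)→15·8+19≡9=j; n(13)→15·13+19≡6=g; e(4)→15·4+19≡1=b (all mod 26).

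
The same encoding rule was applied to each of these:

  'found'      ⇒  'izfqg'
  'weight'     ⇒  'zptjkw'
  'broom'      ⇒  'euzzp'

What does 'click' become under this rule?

fotfn

The shift depends on letter class: consonant f→i is +3, but vowel o→z is +11. Two shifts are in play — +11 for a/e/i/o/u, +3 for every other letter.
Applying it to click: c(cons)+3=f, l(cons)+3=o, i(vowel)+11=t, c(cons)+3=f, k(cons)+3=n.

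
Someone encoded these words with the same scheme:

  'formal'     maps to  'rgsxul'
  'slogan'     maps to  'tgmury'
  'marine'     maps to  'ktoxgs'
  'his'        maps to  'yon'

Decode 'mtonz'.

The output letters match the input read backwards, each shifted +6: formal reversed is lamrof. The word is reversed, then every letter is shifted forward by 6.
Reversing it on mtonz: shift back: m−6=g, t−6=n, o−6=i, n−6=h, z−6=t → gniht; then reverse → thing.

thing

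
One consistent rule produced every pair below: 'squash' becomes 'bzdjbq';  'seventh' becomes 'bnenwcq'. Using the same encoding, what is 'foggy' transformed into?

Compare letters: s→b is +9, q→z is +9, u→d is +9 — a constant shift. Every letter moves 9 places later in the alphabet, wrapping around z→a.
For foggy: f+9=o, o+9=x, g+9=p, g+9=p, y+9=h.

oxpph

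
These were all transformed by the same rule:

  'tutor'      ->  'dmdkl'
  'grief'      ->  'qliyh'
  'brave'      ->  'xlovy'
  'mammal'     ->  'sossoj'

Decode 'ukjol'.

t(19)→d(3) and u(20)→m(12) fit y≡9x+14 (mod 26); the inverse of 9 mod 26 is 3. This is an affine cipher: with a=0,…,z=25, each position x becomes (9x+14) mod 26.
Reversing it on ukjol: u(20)→3·(20−14)≡18=s; k(10)→3·(10−14)≡14=o; j(9)→3·(9−14)≡11=l; o(14)→3·(14−14)≡0=a; l(11)→3·(11−14)≡17=r (all mod 26).

solar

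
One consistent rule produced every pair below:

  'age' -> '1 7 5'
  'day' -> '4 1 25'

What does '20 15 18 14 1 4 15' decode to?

tornado

a is letter #1 and maps to 1: an offset of 0. Letters become their 1-indexed alphabet positions: a=1 … z=26.
Reversing it on 20 15 18 14 1 4 15: 20=t, 15=o, 18=r, 14=n, 1=a, 4=d, 15=o.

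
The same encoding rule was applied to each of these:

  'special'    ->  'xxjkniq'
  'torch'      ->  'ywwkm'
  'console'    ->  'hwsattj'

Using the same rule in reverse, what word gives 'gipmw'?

baker

Shifts by position in special: pos 0: s→x (+5), pos 1: p→x (+8), pos 2: e→j (+5), pos 3: c→k (+8) — repeating every 2. The shifts repeat in a cycle of length 2: positions 0,1,… shift by +5, +8, then the pattern repeats.
Decoding gipmw: g−5=b, i−8=a, p−5=k, m−8=e, w−5=r.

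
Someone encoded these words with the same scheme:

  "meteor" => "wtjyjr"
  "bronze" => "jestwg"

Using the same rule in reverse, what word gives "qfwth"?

The output letters match the input read backwards, each shifted +5: meteor reversed is roetem. Two steps: reverse the string, then apply a Caesar shift of +5.
Undoing it on qfwth: shift back: q−5=l, f−5=a, w−5=r, t−5=o, h−5=c → laroc; then reverse → coral.

coral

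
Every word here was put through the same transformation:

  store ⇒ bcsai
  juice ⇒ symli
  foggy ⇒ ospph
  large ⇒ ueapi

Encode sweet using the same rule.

Vowels shift forward by 4 and consonants shift forward by 9.
On sweet: s(cons)+9=b, w(cons)+9=f, e(vowel)+4=i, e(vowel)+4=i, t(cons)+9=c.

bfiic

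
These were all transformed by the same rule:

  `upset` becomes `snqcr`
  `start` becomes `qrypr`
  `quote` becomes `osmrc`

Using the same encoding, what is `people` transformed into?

ncmnjc

Compare letters: u→s is +24, p→n is +24, s→q is +24 — a constant shift. Every letter moves 24 places later in the alphabet, wrapping around z→a.
On people: p+24=n, e+24=c, o+24=m, p+24=n, l+24=j, e+24=c.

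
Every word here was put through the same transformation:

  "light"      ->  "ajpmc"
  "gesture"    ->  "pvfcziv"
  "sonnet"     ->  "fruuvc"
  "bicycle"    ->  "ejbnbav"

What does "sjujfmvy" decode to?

finished

This is an affine cipher: with a=0,…,z=25, each position x becomes (23x+7) mod 26.
Undoing it on sjujfmvy: s(18)→17·(18−7)≡5=f; j(9)→17·(9−7)≡8=i; u(20)→17·(20−7)≡13=n; j(9)→17·(9−7)≡8=i; f(5)→17·(5−7)≡18=s; m(12)→17·(12−7)≡7=h; v(21)→17·(21−7)≡4=e; y(24)→17·(24−7)≡3=d (all mod 26).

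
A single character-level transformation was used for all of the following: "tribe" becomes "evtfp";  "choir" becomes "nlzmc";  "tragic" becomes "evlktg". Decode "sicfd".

herbs

Shifts by position in tribe: pos 0: t→e (+11), pos 1: r→v (+4), pos 2: i→t (+11), pos 3: b→f (+4) — repeating every 2. A repeating key of period 2 is used — shifts +11, +4 over and over.
Undoing it on sicfd: s−11=h, i−4=e, c−11=r, f−4=b, d−11=s.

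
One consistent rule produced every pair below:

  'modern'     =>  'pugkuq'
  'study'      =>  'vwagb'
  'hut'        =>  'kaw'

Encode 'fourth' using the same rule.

iuauwk

The shift depends on letter class: consonant m→p is +3, but vowel o→u is +6. The rule splits by letter class: vowels +6, consonants +3.
Applying it to fourth: f(cons)+3=i, o(vowel)+6=u, u(vowel)+6=a, r(cons)+3=u, t(cons)+3=w, h(cons)+3=k.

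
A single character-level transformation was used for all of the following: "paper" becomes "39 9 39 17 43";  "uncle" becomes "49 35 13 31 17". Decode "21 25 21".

p(#16)→39 and a(#1)→9: differences scale by 2, so n = 2·pos + 7. Each letter becomes 2×(its alphabet position, a=1..z=26) + 7.
Decoding 21 25 21: 21→(21−7)÷2=7=g, 25→(25−7)÷2=9=i, 21→(21−7)÷2=7=g.

gig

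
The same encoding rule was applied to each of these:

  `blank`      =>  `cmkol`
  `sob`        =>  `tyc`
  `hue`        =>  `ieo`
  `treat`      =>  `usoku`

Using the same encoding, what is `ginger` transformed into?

Two shifts are in play — +10 for a/e/i/o/u, +1 for every other letter.
Applying it to ginger: g(cons)+1=h, i(vowel)+10=s, n(cons)+1=o, g(cons)+1=h, e(vowel)+10=o, r(cons)+1=s.

hsohos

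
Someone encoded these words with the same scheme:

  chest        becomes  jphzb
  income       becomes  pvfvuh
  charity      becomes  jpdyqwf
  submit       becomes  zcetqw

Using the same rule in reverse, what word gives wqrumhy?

pioneer

It's a Vigenère-style cipher with numeric key [7,8,3]: position i shifts by key[i mod 3].
Decoding wqrumhy: w−7=p, q−8=i, r−3=o, u−7=n, m−8=e, h−3=e, y−7=r.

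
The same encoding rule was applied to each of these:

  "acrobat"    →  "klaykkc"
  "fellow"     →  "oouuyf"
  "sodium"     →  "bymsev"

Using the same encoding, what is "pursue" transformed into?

The shift depends on letter class: consonant c→l is +9, but vowel a→k is +10. Vowels shift forward by 10 and consonants shift forward by 9.
On pursue: p(cons)+9=y, u(vowel)+10=e, r(cons)+9=a, s(cons)+9=b, u(vowel)+10=e, e(vowel)+10=o.

yeabeo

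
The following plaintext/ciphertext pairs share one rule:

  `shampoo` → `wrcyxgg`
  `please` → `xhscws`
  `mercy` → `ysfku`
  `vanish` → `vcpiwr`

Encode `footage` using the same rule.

s(18)→w(22) and h(7)→r(17) fit y≡17x+2 (mod 26); the inverse of 17 mod 26 is 23. Treating letters as 0–25, the rule is x ↦ 17x + 2 (mod 26).
Applying it to footage: f(5)→17·5+2≡9=j; o(14)→17·14+2≡6=g; o(14)→17·14+2≡6=g; t(19)→17·19+2≡13=n; a(0)→17·0+2≡2=c; g(6)→17·6+2≡0=a; e(4)→17·4+2≡18=s (all mod 26).

jggncas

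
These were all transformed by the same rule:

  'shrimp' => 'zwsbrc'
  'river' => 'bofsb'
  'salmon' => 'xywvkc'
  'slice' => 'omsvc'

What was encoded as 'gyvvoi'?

yellow

The output letters match the input read backwards, each shifted +10: shrimp reversed is pmirhs. Two steps: reverse the string, then apply a Caesar shift of +10.
Reversing it on gyvvoi: shift back: g−10=w, y−10=o, v−10=l, v−10=l, o−10=e, i−10=y → wolley; then reverse → yellow.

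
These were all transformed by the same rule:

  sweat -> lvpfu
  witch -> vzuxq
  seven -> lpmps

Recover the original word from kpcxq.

perch

Treating letters as 0–25, the rule is x ↦ 9x + 5 (mod 26).
Undoing it on kpcxq: k(10)→3·(10−5)≡15=p; p(15)→3·(15−5)≡4=e; c(2)→3·(2−5)≡17=r; x(23)→3·(23−5)≡2=c; q(16)→3·(16−5)≡7=h (all mod 26).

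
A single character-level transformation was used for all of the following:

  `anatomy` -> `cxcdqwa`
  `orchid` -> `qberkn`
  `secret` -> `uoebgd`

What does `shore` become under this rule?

A repeating key of period 2 is used — shifts +2, +10 over and over.
On shore: s+2=u, h+10=r, o+2=q, r+10=b, e+2=g.

urqbg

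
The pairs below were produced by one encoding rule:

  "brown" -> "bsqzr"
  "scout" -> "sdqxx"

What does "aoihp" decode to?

angel

Letter i (0-indexed) is shifted by i+0, so successive shifts are 0, 1, 2, ….
Decoding aoihp: a−0=a, o−1=n, i−2=g, h−3=e, p−4=l.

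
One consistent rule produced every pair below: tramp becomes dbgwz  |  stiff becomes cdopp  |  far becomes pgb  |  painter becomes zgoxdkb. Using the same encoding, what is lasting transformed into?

The shift depends on letter class: consonant t→d is +10, but vowel a→g is +6. Two shifts are in play — +6 for a/e/i/o/u, +10 for every other letter.
On lasting: l(cons)+10=v, a(vowel)+6=g, s(cons)+10=c, t(cons)+10=d, i(vowel)+6=o, n(cons)+10=x, g(cons)+10=q.

vgcdoxq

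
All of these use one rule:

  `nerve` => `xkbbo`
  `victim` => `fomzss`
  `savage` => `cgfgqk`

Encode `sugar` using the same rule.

caqgb

A repeating key of period 2 is used — shifts +10, +6 over and over.
For sugar: s+10=c, u+6=a, g+10=q, a+6=g, r+10=b.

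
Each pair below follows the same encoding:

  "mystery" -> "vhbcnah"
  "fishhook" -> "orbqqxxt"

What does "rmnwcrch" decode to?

Compare letters: m→v is +9, y→h is +9, s→b is +9 — a constant shift. Every letter moves 9 places later in the alphabet, wrapping around z→a.
Reversing it on rmnwcrch: r−9=i, m−9=d, n−9=e, w−9=n, c−9=t, r−9=i, c−9=t, h−9=y.

identity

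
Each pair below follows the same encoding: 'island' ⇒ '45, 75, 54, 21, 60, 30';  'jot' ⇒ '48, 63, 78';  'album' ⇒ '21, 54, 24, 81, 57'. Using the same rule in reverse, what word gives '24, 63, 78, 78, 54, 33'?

bottle

i(#9)→45 and s(#19)→75: differences scale by 3, so n = 3·pos + 18. The formula is n = 3×(alphabet index, a=1) + 18.
Decoding 24, 63, 78, 78, 54, 33: 24→(24−18)÷3=2=b, 63→(63−18)÷3=15=o, 78→(78−18)÷3=20=t, 78→(78−18)÷3=20=t, 54→(54−18)÷3=12=l, 33→(33−18)÷3=5=e.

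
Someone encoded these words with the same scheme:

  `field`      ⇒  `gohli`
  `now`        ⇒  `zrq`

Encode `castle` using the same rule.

The output letters match the input read backwards, each shifted +3: field reversed is dleif. Two steps: reverse the string, then apply a Caesar shift of +3.
On castle: reverse → eltsac; then shift: e+3=h, l+3=o, t+3=w, s+3=v, a+3=d, c+3=f.

howvdf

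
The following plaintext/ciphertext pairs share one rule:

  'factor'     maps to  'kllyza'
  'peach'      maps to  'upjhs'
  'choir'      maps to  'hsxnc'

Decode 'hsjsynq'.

Shifts by position in factor: pos 0: f→k (+5), pos 1: a→l (+11), pos 2: c→l (+9), pos 3: t→y (+5), pos 4: o→z (+11), pos 5: r→a (+9) — repeating every 3. A repeating key of period 3 is used — shifts +5, +11, +9 over and over.
Decoding hsjsynq: h−5=c, s−11=h, j−9=a, s−5=n, y−11=n, n−9=e, q−5=l.

channel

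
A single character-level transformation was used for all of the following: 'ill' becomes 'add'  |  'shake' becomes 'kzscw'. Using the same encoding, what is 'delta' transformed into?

vwdls

Compare letters: i→a is +18, l→d is +18, l→d is +18 — a constant shift. It's a constant shift of +18 (ROT18).
Applying it to delta: d+18=v, e+18=w, l+18=d, t+18=l, a+18=s.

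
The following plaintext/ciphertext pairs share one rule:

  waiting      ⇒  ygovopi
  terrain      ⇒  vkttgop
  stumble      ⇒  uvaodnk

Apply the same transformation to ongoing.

Two shifts are in play — +6 for a/e/i/o/u, +2 for every other letter.
For ongoing: o(vowel)+6=u, n(cons)+2=p, g(cons)+2=i, o(vowel)+6=u, i(vowel)+6=o, n(cons)+2=p, g(cons)+2=i.

upiuopi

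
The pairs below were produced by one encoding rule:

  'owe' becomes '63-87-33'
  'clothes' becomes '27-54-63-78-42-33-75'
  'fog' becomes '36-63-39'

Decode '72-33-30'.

o(#15)→63 and w(#23)→87: differences scale by 3, so n = 3·pos + 18. Each letter becomes 3×(its alphabet position, a=1..z=26) + 18.
Decoding 72-33-30: 72→(72−18)÷3=18=r, 33→(33−18)÷3=5=e, 30→(30−18)÷3=4=d.

red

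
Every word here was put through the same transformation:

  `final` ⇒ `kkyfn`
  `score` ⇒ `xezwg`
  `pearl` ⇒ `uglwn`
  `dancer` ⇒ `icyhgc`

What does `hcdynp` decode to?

Shifts by position in final: pos 0: f→k (+5), pos 1: i→k (+2), pos 2: n→y (+11), pos 3: a→f (+5), pos 4: l→n (+2) — repeating every 3. It's a Vigenère-style cipher with numeric key [5,2,11]: position i shifts by key[i mod 3].
Undoing it on hcdynp: h−5=c, c−2=a, d−11=s, y−5=t, n−2=l, p−11=e.

castle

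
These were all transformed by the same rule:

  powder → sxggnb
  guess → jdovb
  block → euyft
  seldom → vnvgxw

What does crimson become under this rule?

faspbyq

It's a Vigenère-style cipher with numeric key [3,9,10]: position i shifts by key[i mod 3].
Applying it to crimson: c+3=f, r+9=a, i+10=s, m+3=p, s+9=b, o+10=y, n+3=q.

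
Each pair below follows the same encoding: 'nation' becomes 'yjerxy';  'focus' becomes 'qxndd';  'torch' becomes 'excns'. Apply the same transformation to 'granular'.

Vowels shift forward by 9 and consonants shift forward by 11.
Applying it to granular: g(cons)+11=r, r(cons)+11=c, a(vowel)+9=j, n(cons)+11=y, u(vowel)+9=d, l(cons)+11=w, a(vowel)+9=j, r(cons)+11=c.

rcjydwjc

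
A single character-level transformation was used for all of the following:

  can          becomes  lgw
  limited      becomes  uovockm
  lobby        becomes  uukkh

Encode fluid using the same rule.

ouaom

Vowels shift forward by 6 and consonants shift forward by 9.
Applying it to fluid: f(cons)+9=o, l(cons)+9=u, u(vowel)+6=a, i(vowel)+6=o, d(cons)+9=m.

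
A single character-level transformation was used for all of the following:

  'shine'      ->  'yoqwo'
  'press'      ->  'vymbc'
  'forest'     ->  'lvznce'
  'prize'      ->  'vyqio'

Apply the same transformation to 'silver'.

ypteoc

In shine: s→y is +6, h→o is +7, i→q is +8, n→w is +9 — the shift increases by 1 each position. The shift increases by 1 at each position, starting from +6: 6, 7, 8, ….
Applying it to silver: s+6=y, i+7=p, l+8=t, v+9=e, e+10=o, r+11=c.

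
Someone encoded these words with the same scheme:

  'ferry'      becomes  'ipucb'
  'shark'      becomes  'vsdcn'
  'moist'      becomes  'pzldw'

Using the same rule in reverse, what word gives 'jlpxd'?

The shifts repeat in a cycle of length 2: positions 0,1,… shift by +3, +11, then the pattern repeats.
Reversing it on jlpxd: j−3=g, l−11=a, p−3=m, x−11=m, d−3=a.

gamma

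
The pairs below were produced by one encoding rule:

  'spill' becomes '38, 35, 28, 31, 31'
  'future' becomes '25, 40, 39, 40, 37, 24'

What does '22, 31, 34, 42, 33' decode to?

clown

s is letter #19 and maps to 38: an offset of 19. The number is (letter's place in the alphabet, a=1) + 19.
Undoing it on 22, 31, 34, 42, 33: 22→(22−19)÷1=3=c, 31→(31−19)÷1=12=l, 34→(34−19)÷1=15=o, 42→(42−19)÷1=23=w, 33→(33−19)÷1=14=n.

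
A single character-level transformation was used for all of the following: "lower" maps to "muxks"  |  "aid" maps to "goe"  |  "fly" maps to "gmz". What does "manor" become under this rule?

ngous

The shift depends on letter class: consonant l→m is +1, but vowel o→u is +6. The rule splits by letter class: vowels +6, consonants +1.
Applying it to manor: m(cons)+1=n, a(vowel)+6=g, n(cons)+1=o, o(vowel)+6=u, r(cons)+1=s.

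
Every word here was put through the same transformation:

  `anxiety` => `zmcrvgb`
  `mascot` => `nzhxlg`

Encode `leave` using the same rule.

Each pair mirrors across the alphabet (a↔z, n↔m, x↔c): positions sum to 25. Letters are reflected about the middle of the alphabet (position → 25−position): Atbash.
Applying it to leave: l↔o, e↔v, a↔z, v↔e, e↔v.

ovzev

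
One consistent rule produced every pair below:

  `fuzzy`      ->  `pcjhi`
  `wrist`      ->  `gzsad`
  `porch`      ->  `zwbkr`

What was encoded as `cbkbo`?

state

Shifts by position in fuzzy: pos 0: f→p (+10), pos 1: u→c (+8), pos 2: z→j (+10), pos 3: z→h (+8) — repeating every 2. A repeating key of period 2 is used — shifts +10, +8 over and over.
Decoding cbkbo: c−10=s, b−8=t, k−10=a, b−8=t, o−10=e.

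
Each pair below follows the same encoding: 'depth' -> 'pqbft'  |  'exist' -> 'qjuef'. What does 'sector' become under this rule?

eqofad

Compare letters: d→p is +12, e→q is +12, p→b is +12 — a constant shift. Every letter moves 12 places later in the alphabet, wrapping around z→a.
For sector: s+12=e, e+12=q, c+12=o, t+12=f, o+12=a, r+12=d.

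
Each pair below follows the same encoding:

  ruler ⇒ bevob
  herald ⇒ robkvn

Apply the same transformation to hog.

Compare letters: r→b is +10, u→e is +10, l→v is +10 — a constant shift. It's a constant shift of +10 (ROT10).
For hog: h+10=r, o+10=y, g+10=q.

ryq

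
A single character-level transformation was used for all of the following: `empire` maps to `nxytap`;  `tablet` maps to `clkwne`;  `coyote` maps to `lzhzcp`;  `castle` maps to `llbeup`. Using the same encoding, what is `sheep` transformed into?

bsnpy

Shifts by position in empire: pos 0: e→n (+9), pos 1: m→x (+11), pos 2: p→y (+9), pos 3: i→t (+11) — repeating every 2. It's a Vigenère-style cipher with numeric key [9,11]: position i shifts by key[i mod 2].
On sheep: s+9=b, h+11=s, e+9=n, e+11=p, p+9=y.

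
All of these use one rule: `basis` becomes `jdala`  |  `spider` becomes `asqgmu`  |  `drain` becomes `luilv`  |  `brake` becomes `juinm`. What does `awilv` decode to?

It's a Vigenère-style cipher with numeric key [8,3]: position i shifts by key[i mod 2].
Decoding awilv: a−8=s, w−3=t, i−8=a, l−3=i, v−8=n.

stain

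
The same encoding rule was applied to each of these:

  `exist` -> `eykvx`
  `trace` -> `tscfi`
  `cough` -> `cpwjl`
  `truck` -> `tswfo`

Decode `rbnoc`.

The shift increases by 1 at each position, starting from +0: 0, 1, 2, ….
Decoding rbnoc: r−0=r, b−1=a, n−2=l, o−3=l, c−4=y.

rally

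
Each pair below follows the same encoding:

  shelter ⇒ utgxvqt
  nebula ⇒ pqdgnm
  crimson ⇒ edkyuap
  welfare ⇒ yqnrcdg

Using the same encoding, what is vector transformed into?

xqefqd

Shifts by position in shelter: pos 0: s→u (+2), pos 1: h→t (+12), pos 2: e→g (+2), pos 3: l→x (+12) — repeating every 2. A repeating key of period 2 is used — shifts +2, +12 over and over.
On vector: v+2=x, e+12=q, c+2=e, t+12=f, o+2=q, r+12=d.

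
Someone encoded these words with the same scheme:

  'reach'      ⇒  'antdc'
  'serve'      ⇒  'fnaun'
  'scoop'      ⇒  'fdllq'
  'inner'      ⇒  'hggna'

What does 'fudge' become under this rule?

r(17)→a(0) and e(4)→n(13) fit y≡5x+19 (mod 26); the inverse of 5 mod 26 is 21. Each letter's alphabet position (a=0..z=25) is mapped through 5·x+19 mod 26 — an affine cipher.
For fudge: f(5)→5·5+19≡18=s; u(20)→5·20+19≡15=p; d(3)→5·3+19≡8=i; g(6)→5·6+19≡23=x; e(4)→5·4+19≡13=n (all mod 26).

spixn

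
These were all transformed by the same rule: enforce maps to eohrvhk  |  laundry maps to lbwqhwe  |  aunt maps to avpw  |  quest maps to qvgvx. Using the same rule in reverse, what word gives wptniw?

worker

In enforce: e→e is +0, n→o is +1, f→h is +2, o→r is +3 — the shift increases by 1 each position. Letter i (0-indexed) is shifted by i+0, so successive shifts are 0, 1, 2, ….
Decoding wptniw: w−0=w, p−1=o, t−2=r, n−3=k, i−4=e, w−5=r.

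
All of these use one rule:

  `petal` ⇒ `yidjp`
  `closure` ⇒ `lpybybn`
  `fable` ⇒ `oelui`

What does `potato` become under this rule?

ysdjxy

Shifts by position in petal: pos 0: p→y (+9), pos 1: e→i (+4), pos 2: t→d (+10), pos 3: a→j (+9), pos 4: l→p (+4) — repeating every 3. It's a Vigenère-style cipher with numeric key [9,4,10]: position i shifts by key[i mod 3].
Applying it to potato: p+9=y, o+4=s, t+10=d, a+9=j, t+4=x, o+10=y.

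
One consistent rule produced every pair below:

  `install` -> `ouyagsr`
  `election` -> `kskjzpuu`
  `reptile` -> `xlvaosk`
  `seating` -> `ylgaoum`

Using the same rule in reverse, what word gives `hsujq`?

block

Shifts by position in install: pos 0: i→o (+6), pos 1: n→u (+7), pos 2: s→y (+6), pos 3: t→a (+7) — repeating every 2. The shifts repeat in a cycle of length 2: positions 0,1,… shift by +6, +7, then the pattern repeats.
Undoing it on hsujq: h−6=b, s−7=l, u−6=o, j−7=c, q−6=k.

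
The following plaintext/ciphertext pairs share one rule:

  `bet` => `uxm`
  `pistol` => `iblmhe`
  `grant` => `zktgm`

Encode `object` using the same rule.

Each letter is shifted forward by 19 in the alphabet (a Caesar shift of +19).
Applying it to object: o+19=h, b+19=u, j+19=c, e+19=x, c+19=v, t+19=m.

hucxvm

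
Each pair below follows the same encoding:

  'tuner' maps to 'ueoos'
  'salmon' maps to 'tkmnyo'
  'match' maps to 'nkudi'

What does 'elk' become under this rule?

The shift depends on letter class: consonant t→u is +1, but vowel u→e is +10. The rule splits by letter class: vowels +10, consonants +1.
On elk: e(vowel)+10=o, l(cons)+1=m, k(cons)+1=l.

oml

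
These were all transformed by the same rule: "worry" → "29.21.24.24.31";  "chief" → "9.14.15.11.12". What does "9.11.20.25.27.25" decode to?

census

Letters become their 1-based position plus 6 (so a→7, b→8, …).
Undoing it on 9.11.20.25.27.25: 9→(9−6)÷1=3=c, 11→(11−6)÷1=5=e, 20→(20−6)÷1=14=n, 25→(25−6)÷1=19=s, 27→(27−6)÷1=21=u, 25→(25−6)÷1=19=s.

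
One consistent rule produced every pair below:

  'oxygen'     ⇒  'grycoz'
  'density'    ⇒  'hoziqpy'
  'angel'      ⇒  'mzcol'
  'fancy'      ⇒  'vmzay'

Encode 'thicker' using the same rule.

pjqaeob

This is an affine cipher: with a=0,…,z=25, each position x becomes (7x+12) mod 26.
On thicker: t(19)→7·19+12≡15=p; h(7)→7·7+12≡9=j; i(8)→7·8+12≡16=q; c(2)→7·2+12≡0=a; k(10)→7·10+12≡4=e; e(4)→7·4+12≡14=o; r(17)→7·17+12≡1=b (all mod 26).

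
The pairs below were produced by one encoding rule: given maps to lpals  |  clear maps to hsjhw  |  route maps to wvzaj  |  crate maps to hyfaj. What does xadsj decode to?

style

Shifts by position in given: pos 0: g→l (+5), pos 1: i→p (+7), pos 2: v→a (+5), pos 3: e→l (+7) — repeating every 2. A repeating key of period 2 is used — shifts +5, +7 over and over.
Reversing it on xadsj: x−5=s, a−7=t, d−5=y, s−7=l, j−5=e.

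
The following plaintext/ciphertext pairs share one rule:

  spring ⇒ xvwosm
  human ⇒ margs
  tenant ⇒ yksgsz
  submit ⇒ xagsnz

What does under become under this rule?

Shifts by position in spring: pos 0: s→x (+5), pos 1: p→v (+6), pos 2: r→w (+5), pos 3: i→o (+6) — repeating every 2. The shifts repeat in a cycle of length 2: positions 0,1,… shift by +5, +6, then the pattern repeats.
On under: u+5=z, n+6=t, d+5=i, e+6=k, r+5=w.

ztikw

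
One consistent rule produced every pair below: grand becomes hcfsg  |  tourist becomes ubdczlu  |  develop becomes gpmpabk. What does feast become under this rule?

g(6)→h(7) and r(17)→c(2) fit y≡9x+5 (mod 26); the inverse of 9 mod 26 is 3. Treating letters as 0–25, the rule is x ↦ 9x + 5 (mod 26).
On feast: f(5)→9·5+5≡24=y; e(4)→9·4+5≡15=p; a(0)→9·0+5≡5=f; s(18)→9·18+5≡11=l; t(19)→9·19+5≡20=u (all mod 26).

ypflu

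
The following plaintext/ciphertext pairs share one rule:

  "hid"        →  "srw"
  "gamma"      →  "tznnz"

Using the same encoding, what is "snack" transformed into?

Each pair mirrors across the alphabet (h↔s, i↔r, d↔w): positions sum to 25. Letters are reflected about the middle of the alphabet (position → 25−position): Atbash.
On snack: s↔h, n↔m, a↔z, c↔x, k↔p.

hmzxp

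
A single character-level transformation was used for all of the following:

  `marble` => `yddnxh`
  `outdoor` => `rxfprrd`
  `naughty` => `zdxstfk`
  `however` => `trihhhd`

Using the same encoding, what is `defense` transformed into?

phrhzeh

Vowels shift forward by 3 and consonants shift forward by 12.
Applying it to defense: d(cons)+12=p, e(vowel)+3=h, f(cons)+12=r, e(vowel)+3=h, n(cons)+12=z, s(cons)+12=e, e(vowel)+3=h.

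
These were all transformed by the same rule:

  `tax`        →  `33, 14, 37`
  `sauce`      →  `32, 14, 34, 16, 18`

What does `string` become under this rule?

32, 33, 31, 22, 27, 20

t is letter #20 and maps to 33: an offset of 13. The number is (letter's place in the alphabet, a=1) + 13.
On string: s=19→32, t=20→33, r=18→31, i=9→22, n=14→27, g=7→20.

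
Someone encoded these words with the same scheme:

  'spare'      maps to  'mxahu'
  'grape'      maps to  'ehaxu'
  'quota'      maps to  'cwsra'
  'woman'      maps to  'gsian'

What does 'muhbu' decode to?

s(18)→m(12) and p(15)→x(23) fit y≡5x+0 (mod 26); the inverse of 5 mod 26 is 21. Each letter's alphabet position (a=0..z=25) is mapped through 5·x+0 mod 26 — an affine cipher.
Decoding muhbu: m(12)→21·(12−0)≡18=s; u(20)→21·(20−0)≡4=e; h(7)→21·(7−0)≡17=r; b(1)→21·(1−0)≡21=v; u(20)→21·(20−0)≡4=e (all mod 26).

serve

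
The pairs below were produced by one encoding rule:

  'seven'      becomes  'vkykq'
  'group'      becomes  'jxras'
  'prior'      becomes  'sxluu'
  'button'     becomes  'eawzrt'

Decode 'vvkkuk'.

It's a Vigenère-style cipher with numeric key [3,6]: position i shifts by key[i mod 2].
Undoing it on vvkkuk: v−3=s, v−6=p, k−3=h, k−6=e, u−3=r, k−6=e.

sphere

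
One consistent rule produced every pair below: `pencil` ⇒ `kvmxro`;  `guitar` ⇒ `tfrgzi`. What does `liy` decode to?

Each pair mirrors across the alphabet (p↔k, e↔v, n↔m): positions sum to 25. Each letter is replaced by its mirror in the alphabet: a↔z, b↔y, c↔x, and so on (the Atbash cipher).
Undoing it on liy: l↔o, i↔r, y↔b.

orb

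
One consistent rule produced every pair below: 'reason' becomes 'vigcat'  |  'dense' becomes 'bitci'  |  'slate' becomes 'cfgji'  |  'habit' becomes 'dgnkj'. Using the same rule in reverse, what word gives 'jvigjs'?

treaty

This is an affine cipher: with a=0,…,z=25, each position x becomes (7x+6) mod 26.
Reversing it on jvigjs: j(9)→15·(9−6)≡19=t; v(21)→15·(21−6)≡17=r; i(8)→15·(8−6)≡4=e; g(6)→15·(6−6)≡0=a; j(9)→15·(9−6)≡19=t; s(18)→15·(18−6)≡24=y (all mod 26).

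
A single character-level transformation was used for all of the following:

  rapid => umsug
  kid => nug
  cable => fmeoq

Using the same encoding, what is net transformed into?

qqw

The shift depends on letter class: consonant r→u is +3, but vowel a→m is +12. Two shifts are in play — +12 for a/e/i/o/u, +3 for every other letter.
On net: n(cons)+3=q, e(vowel)+12=q, t(cons)+3=w.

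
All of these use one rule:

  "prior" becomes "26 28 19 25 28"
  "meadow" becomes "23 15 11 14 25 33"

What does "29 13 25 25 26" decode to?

p is letter #16 and maps to 26: an offset of 10. The number is (letter's place in the alphabet, a=1) + 10.
Reversing it on 29 13 25 25 26: 29→(29−10)÷1=19=s, 13→(13−10)÷1=3=c, 25→(25−10)÷1=15=o, 25→(25−10)÷1=15=o, 26→(26−10)÷1=16=p.

scoop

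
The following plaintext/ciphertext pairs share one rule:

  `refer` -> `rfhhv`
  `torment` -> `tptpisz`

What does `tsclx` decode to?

Letter i (0-indexed) is shifted by i+0, so successive shifts are 0, 1, 2, ….
Reversing it on tsclx: t−0=t, s−1=r, c−2=a, l−3=i, x−4=t.

trait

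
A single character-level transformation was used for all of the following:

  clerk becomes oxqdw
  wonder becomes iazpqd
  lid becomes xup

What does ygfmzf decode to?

mutant

Each letter is shifted forward by 12 in the alphabet (a Caesar shift of +12).
Reversing it on ygfmzf: y−12=m, g−12=u, f−12=t, m−12=a, z−12=n, f−12=t.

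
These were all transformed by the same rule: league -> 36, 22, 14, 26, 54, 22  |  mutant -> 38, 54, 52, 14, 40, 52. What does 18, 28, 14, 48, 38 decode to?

charm

l(#12)→36 and e(#5)→22: differences scale by 2, so n = 2·pos + 12. With a=1..z=26, the number is 2·pos + 12.
Reversing it on 18, 28, 14, 48, 38: 18→(18−12)÷2=3=c, 28→(28−12)÷2=8=h, 14→(14−12)÷2=1=a, 48→(48−12)÷2=18=r, 38→(38−12)÷2=13=m.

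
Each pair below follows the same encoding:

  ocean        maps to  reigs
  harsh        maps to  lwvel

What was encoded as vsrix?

Two steps: reverse the string, then apply a Caesar shift of +4.
Decoding vsrix: shift back: v−4=r, s−4=o, r−4=n, i−4=e, x−4=t → ronet; then reverse → tenor.

tenor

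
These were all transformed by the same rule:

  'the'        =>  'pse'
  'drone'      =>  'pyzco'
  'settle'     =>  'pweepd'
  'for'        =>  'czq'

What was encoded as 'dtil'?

The output letters match the input read backwards, each shifted +11: the reversed is eht. The word is reversed, then every letter is shifted forward by 11.
Undoing it on dtil: shift back: d−11=s, t−11=i, i−11=x, l−11=a → sixa; then reverse → axis.

axis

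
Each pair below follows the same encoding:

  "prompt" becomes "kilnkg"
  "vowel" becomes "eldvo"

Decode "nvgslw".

method

Letters are reflected about the middle of the alphabet (position → 25−position): Atbash.
Decoding nvgslw: n↔m, v↔e, g↔t, s↔h, l↔o, w↔d.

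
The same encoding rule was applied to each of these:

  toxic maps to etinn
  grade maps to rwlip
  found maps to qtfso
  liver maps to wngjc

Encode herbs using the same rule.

The shifts repeat in a cycle of length 2: positions 0,1,… shift by +11, +5, then the pattern repeats.
For herbs: h+11=s, e+5=j, r+11=c, b+5=g, s+11=d.

sjcgd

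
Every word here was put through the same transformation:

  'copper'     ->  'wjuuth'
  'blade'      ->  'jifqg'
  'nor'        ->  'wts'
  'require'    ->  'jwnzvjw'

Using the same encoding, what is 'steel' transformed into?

Read the word backwards and shift each letter +5.
For steel: reverse → leets; then shift: l+5=q, e+5=j, e+5=j, t+5=y, s+5=x.

qjjyx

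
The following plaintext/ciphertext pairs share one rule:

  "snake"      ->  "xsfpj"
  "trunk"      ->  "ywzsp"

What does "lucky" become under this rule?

Compare letters: s→x is +5, n→s is +5, a→f is +5 — a constant shift. Every letter moves 5 places later in the alphabet, wrapping around z→a.
On lucky: l+5=q, u+5=z, c+5=h, k+5=p, y+5=d.

qzhpd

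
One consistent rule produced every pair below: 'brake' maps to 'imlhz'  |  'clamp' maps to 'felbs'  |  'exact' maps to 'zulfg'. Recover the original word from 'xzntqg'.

This is an affine cipher: with a=0,…,z=25, each position x becomes (23x+11) mod 26.
Decoding xzntqg: x(23)→17·(23−11)≡22=w; z(25)→17·(25−11)≡4=e; n(13)→17·(13−11)≡8=i; t(19)→17·(19−11)≡6=g; q(16)→17·(16−11)≡7=h; g(6)→17·(6−11)≡19=t (all mod 26).

weight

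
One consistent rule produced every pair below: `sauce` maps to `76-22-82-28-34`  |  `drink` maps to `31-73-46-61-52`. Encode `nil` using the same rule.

s(#19)→76 and a(#1)→22: differences scale by 3, so n = 3·pos + 19. Each letter becomes 3×(its alphabet position, a=1..z=26) + 19.
Applying it to nil: n=14→61, i=9→46, l=12→55.

61-46-55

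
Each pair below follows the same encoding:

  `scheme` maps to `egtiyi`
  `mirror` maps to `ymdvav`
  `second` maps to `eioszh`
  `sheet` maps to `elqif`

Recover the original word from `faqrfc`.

twenty

A repeating key of period 2 is used — shifts +12, +4 over and over.
Undoing it on faqrfc: f−12=t, a−4=w, q−12=e, r−4=n, f−12=t, c−4=y.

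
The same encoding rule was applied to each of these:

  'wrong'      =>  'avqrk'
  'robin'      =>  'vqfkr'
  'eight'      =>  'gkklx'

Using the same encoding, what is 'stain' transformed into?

wxckr

Two shifts are in play — +2 for a/e/i/o/u, +4 for every other letter.
For stain: s(cons)+4=w, t(cons)+4=x, a(vowel)+2=c, i(vowel)+2=k, n(cons)+4=r.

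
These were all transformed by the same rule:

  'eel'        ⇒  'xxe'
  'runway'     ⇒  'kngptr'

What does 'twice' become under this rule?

Compare letters: e→x is +19, e→x is +19, l→e is +19 — a constant shift. It's a constant shift of +19 (ROT19).
Applying it to twice: t+19=m, w+19=p, i+19=b, c+19=v, e+19=x.

mpbvx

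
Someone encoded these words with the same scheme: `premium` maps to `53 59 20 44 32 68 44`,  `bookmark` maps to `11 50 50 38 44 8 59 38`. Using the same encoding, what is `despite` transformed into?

p(#16)→53 and r(#18)→59: differences scale by 3, so n = 3·pos + 5. Each letter becomes 3×(its alphabet position, a=1..z=26) + 5.
On despite: d=4→17, e=5→20, s=19→62, p=16→53, i=9→32, t=20→65, e=5→20.

17 20 62 53 32 65 20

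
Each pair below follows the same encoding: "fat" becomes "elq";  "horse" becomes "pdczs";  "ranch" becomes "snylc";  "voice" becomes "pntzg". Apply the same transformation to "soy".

jzd

The output letters match the input read backwards, each shifted +11: fat reversed is taf. The word is reversed, then every letter is shifted forward by 11.
On soy: reverse → yos; then shift: y+11=j, o+11=z, s+11=d.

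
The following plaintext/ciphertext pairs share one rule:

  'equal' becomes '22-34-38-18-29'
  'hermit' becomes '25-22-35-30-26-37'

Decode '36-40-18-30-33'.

e is letter #5 and maps to 22: an offset of 17. Each letter is replaced by its alphabet position (a=1..z=26) + 17.
Reversing it on 36-40-18-30-33: 36→(36−17)÷1=19=s, 40→(40−17)÷1=23=w, 18→(18−17)÷1=1=a, 30→(30−17)÷1=13=m, 33→(33−17)÷1=16=p.

swamp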